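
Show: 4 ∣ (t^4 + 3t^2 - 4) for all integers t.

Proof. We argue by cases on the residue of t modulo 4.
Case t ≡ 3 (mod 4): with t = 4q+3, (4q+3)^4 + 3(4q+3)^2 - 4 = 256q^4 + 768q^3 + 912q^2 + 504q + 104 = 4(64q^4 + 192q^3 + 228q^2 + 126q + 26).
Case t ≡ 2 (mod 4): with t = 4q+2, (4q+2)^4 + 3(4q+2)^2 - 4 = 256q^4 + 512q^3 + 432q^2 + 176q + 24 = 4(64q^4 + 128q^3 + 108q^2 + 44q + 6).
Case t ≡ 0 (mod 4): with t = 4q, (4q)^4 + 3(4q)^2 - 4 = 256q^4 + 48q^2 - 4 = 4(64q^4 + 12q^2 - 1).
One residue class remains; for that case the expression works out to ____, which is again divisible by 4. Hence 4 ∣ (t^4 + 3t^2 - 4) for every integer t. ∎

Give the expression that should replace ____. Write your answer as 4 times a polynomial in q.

4(64q^4 + 64q^3 + 36q^2 + 10q)

Only t ≡ 1 (mod 4) is unaccounted for. Put t = 4q+1:
(4q+1)^4 + 3(4q+1)^2 - 4 expands to 256q^4 + 256q^3 + 144q^2 + 40q,
and factoring out 4 leaves 4(64q^4 + 64q^3 + 36q^2 + 10q).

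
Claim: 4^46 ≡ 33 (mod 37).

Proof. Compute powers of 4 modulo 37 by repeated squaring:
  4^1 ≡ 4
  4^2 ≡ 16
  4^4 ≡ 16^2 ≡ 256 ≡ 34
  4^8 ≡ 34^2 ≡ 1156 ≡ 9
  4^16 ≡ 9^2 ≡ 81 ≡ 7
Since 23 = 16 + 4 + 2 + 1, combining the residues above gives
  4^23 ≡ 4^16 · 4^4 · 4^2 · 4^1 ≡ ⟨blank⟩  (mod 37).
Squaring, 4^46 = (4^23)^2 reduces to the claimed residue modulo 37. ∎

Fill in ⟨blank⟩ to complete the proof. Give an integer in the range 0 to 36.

25

Multiply the listed residues: 7 · 34 · 16 · 4 = 238 → 3808 → 15232.
Reducing modulo 37: 15232 = 411·37 + 25, so 4^23 ≡ 25.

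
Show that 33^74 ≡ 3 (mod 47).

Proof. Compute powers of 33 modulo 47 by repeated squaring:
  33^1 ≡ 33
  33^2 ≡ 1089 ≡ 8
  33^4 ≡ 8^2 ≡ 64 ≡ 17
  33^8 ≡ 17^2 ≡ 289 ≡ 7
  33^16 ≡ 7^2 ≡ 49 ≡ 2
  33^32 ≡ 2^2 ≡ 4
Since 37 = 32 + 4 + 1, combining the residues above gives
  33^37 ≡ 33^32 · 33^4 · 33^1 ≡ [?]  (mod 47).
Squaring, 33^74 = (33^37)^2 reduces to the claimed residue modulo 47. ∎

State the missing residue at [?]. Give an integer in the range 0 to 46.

Multiply the listed residues: 4 · 17 · 33 = 68 → 2244.
Reducing modulo 47: 2244 = 47·47 + 35, so 33^37 ≡ 35.

35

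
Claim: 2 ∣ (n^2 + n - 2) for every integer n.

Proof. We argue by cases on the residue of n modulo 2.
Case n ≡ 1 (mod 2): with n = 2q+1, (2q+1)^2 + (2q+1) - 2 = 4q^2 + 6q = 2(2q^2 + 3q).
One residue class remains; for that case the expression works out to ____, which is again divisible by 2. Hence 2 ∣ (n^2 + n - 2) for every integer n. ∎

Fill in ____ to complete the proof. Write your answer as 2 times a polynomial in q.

Only n ≡ 0 (mod 2) is unaccounted for. Put n = 2q:
(2q)^2 + (2q) - 2 expands to 4q^2 + 2q - 2,
and factoring out 2 leaves 2(2q^2 + q - 1).

2(2q^2 + q - 1)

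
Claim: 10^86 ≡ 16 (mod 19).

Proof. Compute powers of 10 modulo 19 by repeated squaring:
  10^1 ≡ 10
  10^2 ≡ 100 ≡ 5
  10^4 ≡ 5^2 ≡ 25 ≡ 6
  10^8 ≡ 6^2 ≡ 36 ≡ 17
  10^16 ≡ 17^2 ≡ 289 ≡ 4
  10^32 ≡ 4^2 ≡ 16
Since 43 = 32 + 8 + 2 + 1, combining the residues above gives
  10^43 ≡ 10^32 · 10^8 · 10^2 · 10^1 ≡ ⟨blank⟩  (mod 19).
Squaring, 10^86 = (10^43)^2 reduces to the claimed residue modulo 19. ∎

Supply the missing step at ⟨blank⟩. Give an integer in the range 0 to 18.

15

Multiply the listed residues: 16 · 17 · 5 · 10 = 272 → 1360 → 13600.
Reducing modulo 19: 13600 = 715·19 + 15, so 10^43 ≡ 15.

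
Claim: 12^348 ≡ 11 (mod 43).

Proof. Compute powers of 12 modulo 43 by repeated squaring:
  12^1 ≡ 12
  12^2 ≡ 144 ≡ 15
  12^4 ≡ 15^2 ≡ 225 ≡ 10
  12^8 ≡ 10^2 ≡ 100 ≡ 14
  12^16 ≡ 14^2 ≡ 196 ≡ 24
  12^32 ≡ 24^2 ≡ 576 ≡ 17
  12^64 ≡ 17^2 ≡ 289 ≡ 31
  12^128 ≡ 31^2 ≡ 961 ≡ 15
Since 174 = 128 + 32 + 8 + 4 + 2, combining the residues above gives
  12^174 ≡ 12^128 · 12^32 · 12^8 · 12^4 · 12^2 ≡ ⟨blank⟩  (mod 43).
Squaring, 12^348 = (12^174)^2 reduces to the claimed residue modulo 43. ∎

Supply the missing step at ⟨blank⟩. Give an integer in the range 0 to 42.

21

12^128 · 12^32 · 12^8 · 12^4 · 12^2 ≡ 15 · 17 · 14 · 10 · 15 = 535500.
535500 mod 43 = 21, so 12^174 ≡ 21 (mod 43).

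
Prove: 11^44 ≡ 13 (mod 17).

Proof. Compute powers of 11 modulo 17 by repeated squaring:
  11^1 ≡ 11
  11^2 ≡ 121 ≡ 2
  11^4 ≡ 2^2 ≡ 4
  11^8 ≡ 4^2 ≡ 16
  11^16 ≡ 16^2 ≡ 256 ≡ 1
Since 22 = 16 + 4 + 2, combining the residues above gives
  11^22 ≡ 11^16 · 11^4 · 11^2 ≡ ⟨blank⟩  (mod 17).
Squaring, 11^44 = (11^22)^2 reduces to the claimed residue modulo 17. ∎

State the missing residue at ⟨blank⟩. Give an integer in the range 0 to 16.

11^16 · 11^4 · 11^2 ≡ 1 · 4 · 2 = 8.
8 mod 17 = 8, so 11^22 ≡ 8 (mod 17).

8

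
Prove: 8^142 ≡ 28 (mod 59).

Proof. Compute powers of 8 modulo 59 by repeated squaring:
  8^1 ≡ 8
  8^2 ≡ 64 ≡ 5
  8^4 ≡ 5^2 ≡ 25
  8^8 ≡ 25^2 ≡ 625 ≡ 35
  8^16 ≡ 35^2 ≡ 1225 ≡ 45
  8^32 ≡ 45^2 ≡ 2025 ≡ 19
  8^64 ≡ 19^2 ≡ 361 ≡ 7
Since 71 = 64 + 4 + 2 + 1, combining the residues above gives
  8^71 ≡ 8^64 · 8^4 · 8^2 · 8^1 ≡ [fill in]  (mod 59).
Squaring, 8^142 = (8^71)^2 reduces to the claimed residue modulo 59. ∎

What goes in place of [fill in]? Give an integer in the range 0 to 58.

38

Multiply the listed residues: 7 · 25 · 5 · 8 = 175 → 875 → 7000.
Reducing modulo 59: 7000 = 118·59 + 38, so 8^71 ≡ 38.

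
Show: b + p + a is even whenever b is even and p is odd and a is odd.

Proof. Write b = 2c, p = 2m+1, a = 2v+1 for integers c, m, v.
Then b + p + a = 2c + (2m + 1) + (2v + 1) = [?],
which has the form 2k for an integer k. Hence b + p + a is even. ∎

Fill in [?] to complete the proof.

2(c + m + v + 1)

2c + (2m + 1) + (2v + 1) = 2c + 2m + 2v + 2
= 2(c + m + v + 1).
Since c + m + v + 1 is an integer, the sum is of the form 2k for an integer k.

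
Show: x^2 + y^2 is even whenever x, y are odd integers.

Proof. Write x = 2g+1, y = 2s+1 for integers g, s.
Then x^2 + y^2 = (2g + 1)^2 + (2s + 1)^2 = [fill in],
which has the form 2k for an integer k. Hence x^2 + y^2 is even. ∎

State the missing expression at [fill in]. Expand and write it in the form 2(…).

(2g + 1)^2 + (2s + 1)^2 = 4g^2 + 4g + 4s^2 + 4s + 2
= 2(2g^2 + 2g + 2s^2 + 2s + 1).
Since 2g^2 + 2g + 2s^2 + 2s + 1 is an integer, the sum of squares is of the form 2k for an integer k.

2(2g^2 + 2g + 2s^2 + 2s + 1)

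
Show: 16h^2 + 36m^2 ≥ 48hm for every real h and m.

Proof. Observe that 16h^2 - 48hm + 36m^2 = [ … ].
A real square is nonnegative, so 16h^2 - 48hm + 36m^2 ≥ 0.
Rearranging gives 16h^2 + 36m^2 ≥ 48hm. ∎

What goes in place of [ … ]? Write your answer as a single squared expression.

(4h - 6m)^2

The leading and trailing coefficients are 4^2 and 6^2, and 48 = 2·4·6, so the trinomial is (4h - 6m)^2.
Hence 16h^2 - 48hm + 36m^2 ≥ 0.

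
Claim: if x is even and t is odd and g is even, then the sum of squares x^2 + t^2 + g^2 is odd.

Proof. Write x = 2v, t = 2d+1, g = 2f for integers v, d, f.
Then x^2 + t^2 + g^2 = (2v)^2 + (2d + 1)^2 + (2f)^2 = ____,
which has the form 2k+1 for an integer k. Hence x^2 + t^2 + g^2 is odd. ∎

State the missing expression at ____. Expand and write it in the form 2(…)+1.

2(2d^2 + 2d + 2f^2 + 2v^2) + 1

(2v)^2 + (2d + 1)^2 + (2f)^2 = 4d^2 + 4d + 4f^2 + 4v^2 + 1
= 2(2d^2 + 2d + 2f^2 + 2v^2) + 1.
Since 2d^2 + 2d + 2f^2 + 2v^2 is an integer, the sum of squares is of the form 2k+1 for an integer k.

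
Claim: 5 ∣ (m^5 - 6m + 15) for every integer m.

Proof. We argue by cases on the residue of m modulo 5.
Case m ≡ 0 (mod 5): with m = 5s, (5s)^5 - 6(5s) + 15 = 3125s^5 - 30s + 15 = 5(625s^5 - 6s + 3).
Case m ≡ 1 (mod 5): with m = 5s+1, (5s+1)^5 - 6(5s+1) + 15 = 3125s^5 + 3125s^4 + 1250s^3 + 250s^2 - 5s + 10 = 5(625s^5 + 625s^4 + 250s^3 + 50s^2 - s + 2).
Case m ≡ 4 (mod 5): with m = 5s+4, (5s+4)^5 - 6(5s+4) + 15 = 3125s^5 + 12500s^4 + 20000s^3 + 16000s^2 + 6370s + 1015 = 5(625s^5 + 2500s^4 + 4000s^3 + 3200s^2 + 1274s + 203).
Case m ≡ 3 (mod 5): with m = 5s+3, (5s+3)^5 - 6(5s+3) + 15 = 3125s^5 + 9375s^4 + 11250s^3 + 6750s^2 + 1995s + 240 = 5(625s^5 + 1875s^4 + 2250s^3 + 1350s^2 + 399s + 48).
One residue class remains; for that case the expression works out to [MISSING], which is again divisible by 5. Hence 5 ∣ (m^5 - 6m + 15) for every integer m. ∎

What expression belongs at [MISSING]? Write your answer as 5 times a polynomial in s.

Only m ≡ 2 (mod 5) is unaccounted for. Put m = 5s+2:
(5s+2)^5 - 6(5s+2) + 15 expands to 3125s^5 + 6250s^4 + 5000s^3 + 2000s^2 + 370s + 35,
and factoring out 5 leaves 5(625s^5 + 1250s^4 + 1000s^3 + 400s^2 + 74s + 7).

5(625s^5 + 1250s^4 + 1000s^3 + 400s^2 + 74s + 7)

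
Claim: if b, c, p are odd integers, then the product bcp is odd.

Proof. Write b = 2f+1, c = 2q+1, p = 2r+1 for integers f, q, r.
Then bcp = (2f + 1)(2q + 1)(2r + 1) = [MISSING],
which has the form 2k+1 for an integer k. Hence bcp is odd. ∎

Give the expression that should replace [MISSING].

Expanding: (2f + 1)(2q + 1)(2r + 1) = 8fqr + 4fq + 4fr + 2f + 4qr + 2q + 2r + 1.
Every term except the constant is even, so this is 2(4fqr + 2fq + 2fr + f + 2qr + q + r) + 1,
and 4fqr + 2fq + 2fr + f + 2qr + q + r ∈ ℤ gives the required form.

2(4fqr + 2fq + 2fr + f + 2qr + q + r) + 1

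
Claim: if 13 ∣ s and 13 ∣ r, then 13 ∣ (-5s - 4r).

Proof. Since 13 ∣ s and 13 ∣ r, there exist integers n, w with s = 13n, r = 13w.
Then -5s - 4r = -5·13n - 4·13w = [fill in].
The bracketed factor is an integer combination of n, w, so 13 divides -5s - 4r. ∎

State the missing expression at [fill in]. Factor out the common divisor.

13(-5n - 4w)

Each term has a factor of 13: -5·13n - 4·13w = 13·(-5n - 4w).
Since -5n - 4w is an integer, 13 ∣ (-5s - 4r).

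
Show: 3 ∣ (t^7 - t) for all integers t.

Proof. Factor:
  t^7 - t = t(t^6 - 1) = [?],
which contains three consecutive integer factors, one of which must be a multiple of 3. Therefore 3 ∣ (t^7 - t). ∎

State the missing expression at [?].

t^6 - 1 = (t^2 - 1)(t^4 + t^2 + 1), and t^2 - 1 = (t-1)(t+1).
So t(t^6 - 1) = (t - 1)t(t + 1)(t^4 + t^2 + 1).

(t - 1)t(t + 1)(t^4 + t^2 + 1)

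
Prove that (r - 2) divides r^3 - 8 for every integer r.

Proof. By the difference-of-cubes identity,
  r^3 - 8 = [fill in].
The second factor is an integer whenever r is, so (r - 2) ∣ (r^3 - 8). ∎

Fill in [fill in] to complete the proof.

(r - 2)(r^2 + 2r + 4)

Polynomial division of r^3 - 8 by r - 2 leaves remainder 0 and quotient r^2 + 2r + 4.
Hence r^3 - 8 = (r - 2)(r^2 + 2r + 4).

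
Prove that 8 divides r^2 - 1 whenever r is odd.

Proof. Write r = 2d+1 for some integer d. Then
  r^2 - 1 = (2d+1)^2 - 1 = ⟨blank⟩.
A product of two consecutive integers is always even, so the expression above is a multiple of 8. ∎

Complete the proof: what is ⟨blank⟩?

(2d+1)^2 - 1 = 4d^2 + 4d + 1 - 1 = 4d^2 + 4d = 4d(d+1).
Since d and d+1 are consecutive, d(d+1) is even, and 4·(even) is a multiple of 8.

4d(d + 1)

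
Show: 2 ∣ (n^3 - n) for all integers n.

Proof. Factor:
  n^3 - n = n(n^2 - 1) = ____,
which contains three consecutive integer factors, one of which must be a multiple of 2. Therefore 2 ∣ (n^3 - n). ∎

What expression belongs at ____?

(n - 1)n(n + 1)

n(n^2 - 1) = n(n - 1)(n + 1) = (n - 1)n(n + 1).
These three factors are consecutive integers, so their product is divisible by 2.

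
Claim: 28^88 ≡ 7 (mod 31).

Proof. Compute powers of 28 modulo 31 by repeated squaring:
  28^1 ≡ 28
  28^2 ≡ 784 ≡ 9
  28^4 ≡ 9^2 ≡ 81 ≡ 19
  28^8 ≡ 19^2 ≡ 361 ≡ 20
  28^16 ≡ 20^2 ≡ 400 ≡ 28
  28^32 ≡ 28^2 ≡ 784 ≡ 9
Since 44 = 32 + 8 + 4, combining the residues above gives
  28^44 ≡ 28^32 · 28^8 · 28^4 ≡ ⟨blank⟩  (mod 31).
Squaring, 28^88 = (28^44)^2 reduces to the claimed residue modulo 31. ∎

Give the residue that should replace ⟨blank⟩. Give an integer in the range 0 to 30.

10

28^32 · 28^8 · 28^4 ≡ 9 · 20 · 19 = 3420.
3420 mod 31 = 10, so 28^44 ≡ 10 (mod 31).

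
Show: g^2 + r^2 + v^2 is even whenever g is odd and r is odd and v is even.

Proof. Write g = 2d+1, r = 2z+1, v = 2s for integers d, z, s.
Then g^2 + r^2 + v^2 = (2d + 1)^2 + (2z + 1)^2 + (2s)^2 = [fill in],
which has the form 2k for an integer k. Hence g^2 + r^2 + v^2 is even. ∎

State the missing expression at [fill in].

2(2d^2 + 2d + 2s^2 + 2z^2 + 2z + 1)

Expanding: (2d + 1)^2 + (2z + 1)^2 + (2s)^2 = 4d^2 + 4d + 4s^2 + 4z^2 + 4z + 2.
Every term is even; pulling out the factor of 2 gives 2(2d^2 + 2d + 2s^2 + 2z^2 + 2z + 1).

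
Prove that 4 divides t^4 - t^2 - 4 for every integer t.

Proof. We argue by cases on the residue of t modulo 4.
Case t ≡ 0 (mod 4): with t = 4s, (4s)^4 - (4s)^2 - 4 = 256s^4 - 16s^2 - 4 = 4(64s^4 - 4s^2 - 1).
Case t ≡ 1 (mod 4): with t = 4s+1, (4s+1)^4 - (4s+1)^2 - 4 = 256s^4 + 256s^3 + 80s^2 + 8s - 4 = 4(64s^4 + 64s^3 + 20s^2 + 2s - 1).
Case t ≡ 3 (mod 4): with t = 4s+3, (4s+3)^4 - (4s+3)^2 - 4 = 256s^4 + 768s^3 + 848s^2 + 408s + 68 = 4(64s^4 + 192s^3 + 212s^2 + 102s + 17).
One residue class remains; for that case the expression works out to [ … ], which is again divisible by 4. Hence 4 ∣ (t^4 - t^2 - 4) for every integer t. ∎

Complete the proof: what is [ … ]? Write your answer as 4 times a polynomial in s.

4(64s^4 + 128s^3 + 92s^2 + 28s + 2)

Only t ≡ 2 (mod 4) is unaccounted for. Put t = 4s+2:
(4s+2)^4 - (4s+2)^2 - 4 expands to 256s^4 + 512s^3 + 368s^2 + 112s + 8,
and factoring out 4 leaves 4(64s^4 + 128s^3 + 92s^2 + 28s + 2).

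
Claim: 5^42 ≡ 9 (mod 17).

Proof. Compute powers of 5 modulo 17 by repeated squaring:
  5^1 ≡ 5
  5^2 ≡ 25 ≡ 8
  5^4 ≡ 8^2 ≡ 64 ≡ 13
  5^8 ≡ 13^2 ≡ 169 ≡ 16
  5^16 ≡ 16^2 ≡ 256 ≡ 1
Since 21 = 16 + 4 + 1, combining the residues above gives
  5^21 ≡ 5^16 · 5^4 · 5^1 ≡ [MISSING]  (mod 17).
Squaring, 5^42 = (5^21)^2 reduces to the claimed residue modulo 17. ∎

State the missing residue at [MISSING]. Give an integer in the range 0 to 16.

5^16 · 5^4 · 5^1 ≡ 1 · 13 · 5 = 65.
65 mod 17 = 14, so 5^21 ≡ 14 (mod 17).

14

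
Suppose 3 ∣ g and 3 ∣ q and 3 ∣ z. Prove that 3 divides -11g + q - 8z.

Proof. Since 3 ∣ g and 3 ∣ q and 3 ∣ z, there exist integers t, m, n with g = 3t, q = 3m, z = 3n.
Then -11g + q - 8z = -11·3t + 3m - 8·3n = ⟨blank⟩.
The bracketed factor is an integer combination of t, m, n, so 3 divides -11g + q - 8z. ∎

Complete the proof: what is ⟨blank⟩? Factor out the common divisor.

3(m - 8n - 11t)

Each term has a factor of 3: -11·3t + 3m - 8·3n = 3·(m - 8n - 11t).
Since m - 8n - 11t is an integer, 3 ∣ (-11g + q - 8z).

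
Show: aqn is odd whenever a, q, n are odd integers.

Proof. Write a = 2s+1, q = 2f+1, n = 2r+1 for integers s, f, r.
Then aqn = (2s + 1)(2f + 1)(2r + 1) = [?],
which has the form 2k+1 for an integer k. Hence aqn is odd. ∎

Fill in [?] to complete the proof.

2(4frs + 2fr + 2fs + f + 2rs + r + s) + 1

Expanding: (2s + 1)(2f + 1)(2r + 1) = 8frs + 4fr + 4fs + 2f + 4rs + 2r + 2s + 1.
Every term except the constant is even, so this is 2(4frs + 2fr + 2fs + f + 2rs + r + s) + 1,
and 4frs + 2fr + 2fs + f + 2rs + r + s ∈ ℤ gives the required form.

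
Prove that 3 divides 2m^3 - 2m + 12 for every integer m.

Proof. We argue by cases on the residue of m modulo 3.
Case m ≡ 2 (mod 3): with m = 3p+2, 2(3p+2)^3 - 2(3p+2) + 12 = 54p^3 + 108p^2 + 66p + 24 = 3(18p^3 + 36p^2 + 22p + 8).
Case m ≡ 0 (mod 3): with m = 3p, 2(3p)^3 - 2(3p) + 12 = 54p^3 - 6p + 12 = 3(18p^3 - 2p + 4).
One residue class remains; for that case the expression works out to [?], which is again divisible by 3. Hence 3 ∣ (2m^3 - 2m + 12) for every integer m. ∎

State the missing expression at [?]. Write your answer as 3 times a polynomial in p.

3(18p^3 + 18p^2 + 4p + 4)

Only m ≡ 1 (mod 3) is unaccounted for. Put m = 3p+1:
2(3p+1)^3 - 2(3p+1) + 12 expands to 54p^3 + 54p^2 + 12p + 12,
and factoring out 3 leaves 3(18p^3 + 18p^2 + 4p + 4).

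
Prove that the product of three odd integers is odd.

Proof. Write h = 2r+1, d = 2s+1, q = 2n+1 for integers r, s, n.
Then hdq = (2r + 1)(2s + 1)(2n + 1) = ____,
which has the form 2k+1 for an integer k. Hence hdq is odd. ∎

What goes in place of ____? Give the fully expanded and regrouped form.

(2r + 1)(2s + 1)(2n + 1) = 8nrs + 4nr + 4ns + 2n + 4rs + 2r + 2s + 1
= 2(4nrs + 2nr + 2ns + n + 2rs + r + s) + 1.
Since 4nrs + 2nr + 2ns + n + 2rs + r + s is an integer, the product is of the form 2k+1 for an integer k.

2(4nrs + 2nr + 2ns + n + 2rs + r + s) + 1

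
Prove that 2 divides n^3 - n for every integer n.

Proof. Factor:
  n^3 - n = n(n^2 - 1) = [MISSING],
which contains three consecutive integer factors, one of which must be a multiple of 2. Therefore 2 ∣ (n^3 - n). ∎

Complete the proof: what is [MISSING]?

n(n^2 - 1) = n(n - 1)(n + 1) = (n - 1)n(n + 1).
These three factors are consecutive integers, so their product is divisible by 2.

(n - 1)n(n + 1)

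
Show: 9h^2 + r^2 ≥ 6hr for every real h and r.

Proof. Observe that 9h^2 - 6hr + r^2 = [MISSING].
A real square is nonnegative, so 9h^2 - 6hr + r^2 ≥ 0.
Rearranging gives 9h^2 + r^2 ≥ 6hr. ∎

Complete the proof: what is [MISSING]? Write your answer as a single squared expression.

The leading and trailing coefficients are 3^2 and 1^2, and 6 = 2·3·1, so the trinomial is (3h - r)^2.
Hence 9h^2 - 6hr + r^2 ≥ 0.

(3h - r)^2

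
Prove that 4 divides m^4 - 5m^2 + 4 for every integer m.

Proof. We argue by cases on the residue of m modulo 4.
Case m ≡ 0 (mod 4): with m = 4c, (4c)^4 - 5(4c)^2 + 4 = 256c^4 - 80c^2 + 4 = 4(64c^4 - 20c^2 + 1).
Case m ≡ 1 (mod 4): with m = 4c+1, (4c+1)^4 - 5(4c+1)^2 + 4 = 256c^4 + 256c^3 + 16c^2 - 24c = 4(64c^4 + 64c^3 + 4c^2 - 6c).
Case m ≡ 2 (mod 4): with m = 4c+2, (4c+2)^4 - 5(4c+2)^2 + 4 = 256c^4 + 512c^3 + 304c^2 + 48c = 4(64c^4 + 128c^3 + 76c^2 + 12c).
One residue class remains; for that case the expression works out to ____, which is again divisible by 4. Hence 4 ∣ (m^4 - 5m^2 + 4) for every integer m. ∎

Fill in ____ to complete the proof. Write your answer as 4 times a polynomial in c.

4(64c^4 + 192c^3 + 196c^2 + 78c + 10)

The residues treated are {0, 1, 2}, so the missing case is m ≡ 3 (mod 4); write m = 4c+3.
Then (4c+3)^4 - 5(4c+3)^2 + 4 = 256c^4 + 768c^3 + 784c^2 + 312c + 40 = 4(64c^4 + 192c^3 + 196c^2 + 78c + 10).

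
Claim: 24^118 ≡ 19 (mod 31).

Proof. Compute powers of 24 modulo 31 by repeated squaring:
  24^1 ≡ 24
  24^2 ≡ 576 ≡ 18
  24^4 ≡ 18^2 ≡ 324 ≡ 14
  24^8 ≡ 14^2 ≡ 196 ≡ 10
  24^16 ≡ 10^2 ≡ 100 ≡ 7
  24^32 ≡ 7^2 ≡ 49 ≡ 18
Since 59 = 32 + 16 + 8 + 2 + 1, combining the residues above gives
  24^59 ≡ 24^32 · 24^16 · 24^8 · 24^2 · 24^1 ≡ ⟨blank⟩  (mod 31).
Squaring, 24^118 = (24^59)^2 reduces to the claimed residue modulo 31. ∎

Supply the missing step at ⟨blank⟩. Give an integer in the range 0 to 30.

24^32 · 24^16 · 24^8 · 24^2 · 24^1 ≡ 18 · 7 · 10 · 18 · 24 = 544320.
544320 mod 31 = 22, so 24^59 ≡ 22 (mod 31).

22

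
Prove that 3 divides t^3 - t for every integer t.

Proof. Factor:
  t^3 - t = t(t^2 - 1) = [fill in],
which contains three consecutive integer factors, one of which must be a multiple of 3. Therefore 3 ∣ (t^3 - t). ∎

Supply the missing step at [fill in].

(t - 1)t(t + 1)

t(t^2 - 1) = t(t - 1)(t + 1) = (t - 1)t(t + 1).
These three factors are consecutive integers, so their product is divisible by 3.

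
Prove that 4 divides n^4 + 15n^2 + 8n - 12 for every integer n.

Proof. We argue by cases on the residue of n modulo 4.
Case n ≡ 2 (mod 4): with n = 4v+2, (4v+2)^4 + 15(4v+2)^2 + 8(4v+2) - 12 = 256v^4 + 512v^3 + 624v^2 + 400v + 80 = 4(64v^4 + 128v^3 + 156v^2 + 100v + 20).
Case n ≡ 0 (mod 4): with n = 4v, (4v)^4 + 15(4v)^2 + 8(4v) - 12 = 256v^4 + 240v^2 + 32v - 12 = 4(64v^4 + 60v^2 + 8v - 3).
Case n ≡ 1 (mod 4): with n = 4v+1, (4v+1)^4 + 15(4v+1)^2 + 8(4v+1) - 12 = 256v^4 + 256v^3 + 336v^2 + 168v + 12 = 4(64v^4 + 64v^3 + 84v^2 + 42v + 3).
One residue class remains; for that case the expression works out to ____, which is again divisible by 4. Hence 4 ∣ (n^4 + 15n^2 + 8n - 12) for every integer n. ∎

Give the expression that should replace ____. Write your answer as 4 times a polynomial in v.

The residues treated are {2, 0, 1}, so the missing case is n ≡ 3 (mod 4); write n = 4v+3.
Then (4v+3)^4 + 15(4v+3)^2 + 8(4v+3) - 12 = 256v^4 + 768v^3 + 1104v^2 + 824v + 228 = 4(64v^4 + 192v^3 + 276v^2 + 206v + 57).

4(64v^4 + 192v^3 + 276v^2 + 206v + 57)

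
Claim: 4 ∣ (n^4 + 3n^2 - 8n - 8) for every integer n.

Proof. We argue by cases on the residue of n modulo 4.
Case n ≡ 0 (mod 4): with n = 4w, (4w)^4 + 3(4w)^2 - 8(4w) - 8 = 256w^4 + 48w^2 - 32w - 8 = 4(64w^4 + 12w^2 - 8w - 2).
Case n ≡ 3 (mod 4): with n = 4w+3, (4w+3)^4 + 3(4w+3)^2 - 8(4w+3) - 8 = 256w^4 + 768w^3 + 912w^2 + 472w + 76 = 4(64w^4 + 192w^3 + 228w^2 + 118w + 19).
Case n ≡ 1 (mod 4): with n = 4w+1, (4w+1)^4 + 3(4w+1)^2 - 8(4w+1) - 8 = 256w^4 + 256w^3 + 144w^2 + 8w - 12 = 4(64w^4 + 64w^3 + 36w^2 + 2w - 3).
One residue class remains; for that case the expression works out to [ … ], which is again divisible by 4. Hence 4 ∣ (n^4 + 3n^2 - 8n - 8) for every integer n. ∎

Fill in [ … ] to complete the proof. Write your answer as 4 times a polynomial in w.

4(64w^4 + 128w^3 + 108w^2 + 36w + 1)

The residues treated are {0, 3, 1}, so the missing case is n ≡ 2 (mod 4); write n = 4w+2.
Then (4w+2)^4 + 3(4w+2)^2 - 8(4w+2) - 8 = 256w^4 + 512w^3 + 432w^2 + 144w + 4 = 4(64w^4 + 128w^3 + 108w^2 + 36w + 1).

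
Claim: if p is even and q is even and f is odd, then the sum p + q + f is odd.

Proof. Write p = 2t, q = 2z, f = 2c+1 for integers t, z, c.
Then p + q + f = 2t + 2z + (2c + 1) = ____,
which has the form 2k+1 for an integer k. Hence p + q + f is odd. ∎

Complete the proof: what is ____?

2(c + t + z) + 1

Expanding: 2t + 2z + (2c + 1) = 2c + 2t + 2z + 1.
Every term except the constant is even, so this is 2(c + t + z) + 1,
and c + t + z ∈ ℤ gives the required form.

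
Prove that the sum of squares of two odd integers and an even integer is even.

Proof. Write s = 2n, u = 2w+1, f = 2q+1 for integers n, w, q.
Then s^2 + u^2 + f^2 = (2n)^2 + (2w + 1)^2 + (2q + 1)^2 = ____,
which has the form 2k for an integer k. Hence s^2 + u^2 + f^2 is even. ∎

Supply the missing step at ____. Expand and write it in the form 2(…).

Expanding: (2n)^2 + (2w + 1)^2 + (2q + 1)^2 = 4n^2 + 4q^2 + 4q + 4w^2 + 4w + 2.
Every term is even; pulling out the factor of 2 gives 2(2n^2 + 2q^2 + 2q + 2w^2 + 2w + 1).

2(2n^2 + 2q^2 + 2q + 2w^2 + 2w + 1)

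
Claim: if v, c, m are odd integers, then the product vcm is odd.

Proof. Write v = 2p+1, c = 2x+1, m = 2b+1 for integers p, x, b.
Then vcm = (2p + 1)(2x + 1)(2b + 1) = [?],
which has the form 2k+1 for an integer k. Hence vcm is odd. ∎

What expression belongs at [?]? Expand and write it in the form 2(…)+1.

(2p + 1)(2x + 1)(2b + 1) = 8bpx + 4bp + 4bx + 2b + 4px + 2p + 2x + 1
= 2(4bpx + 2bp + 2bx + b + 2px + p + x) + 1.
Since 4bpx + 2bp + 2bx + b + 2px + p + x is an integer, the product is of the form 2k+1 for an integer k.

2(4bpx + 2bp + 2bx + b + 2px + p + x) + 1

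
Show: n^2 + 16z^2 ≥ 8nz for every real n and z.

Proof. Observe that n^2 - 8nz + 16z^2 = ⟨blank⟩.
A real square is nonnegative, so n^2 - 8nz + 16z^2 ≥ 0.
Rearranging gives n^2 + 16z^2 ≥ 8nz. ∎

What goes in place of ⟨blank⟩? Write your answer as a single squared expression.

The leading and trailing coefficients are 1^2 and 4^2, and 8 = 2·1·4, so the trinomial is (n - 4z)^2.
Hence n^2 - 8nz + 16z^2 ≥ 0.

(n - 4z)^2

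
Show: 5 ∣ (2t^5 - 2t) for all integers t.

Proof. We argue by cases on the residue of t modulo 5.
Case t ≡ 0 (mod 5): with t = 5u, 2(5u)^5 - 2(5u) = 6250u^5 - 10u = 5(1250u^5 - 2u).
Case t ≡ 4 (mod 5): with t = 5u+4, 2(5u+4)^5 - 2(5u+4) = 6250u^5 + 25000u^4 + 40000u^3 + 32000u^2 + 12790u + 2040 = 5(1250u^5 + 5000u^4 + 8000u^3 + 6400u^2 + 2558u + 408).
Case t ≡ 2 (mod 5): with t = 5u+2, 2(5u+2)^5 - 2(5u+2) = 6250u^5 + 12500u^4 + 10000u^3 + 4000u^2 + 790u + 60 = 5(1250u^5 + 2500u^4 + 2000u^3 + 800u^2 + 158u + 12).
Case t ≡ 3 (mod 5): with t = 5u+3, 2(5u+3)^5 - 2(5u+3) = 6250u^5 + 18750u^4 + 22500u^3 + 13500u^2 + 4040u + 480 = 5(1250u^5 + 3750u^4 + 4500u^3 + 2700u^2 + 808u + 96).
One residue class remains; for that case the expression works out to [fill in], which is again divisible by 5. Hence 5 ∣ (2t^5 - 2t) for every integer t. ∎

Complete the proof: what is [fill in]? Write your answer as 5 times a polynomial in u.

5(1250u^5 + 1250u^4 + 500u^3 + 100u^2 + 8u)

Only t ≡ 1 (mod 5) is unaccounted for. Put t = 5u+1:
2(5u+1)^5 - 2(5u+1) expands to 6250u^5 + 6250u^4 + 2500u^3 + 500u^2 + 40u,
and factoring out 5 leaves 5(1250u^5 + 1250u^4 + 500u^3 + 100u^2 + 8u).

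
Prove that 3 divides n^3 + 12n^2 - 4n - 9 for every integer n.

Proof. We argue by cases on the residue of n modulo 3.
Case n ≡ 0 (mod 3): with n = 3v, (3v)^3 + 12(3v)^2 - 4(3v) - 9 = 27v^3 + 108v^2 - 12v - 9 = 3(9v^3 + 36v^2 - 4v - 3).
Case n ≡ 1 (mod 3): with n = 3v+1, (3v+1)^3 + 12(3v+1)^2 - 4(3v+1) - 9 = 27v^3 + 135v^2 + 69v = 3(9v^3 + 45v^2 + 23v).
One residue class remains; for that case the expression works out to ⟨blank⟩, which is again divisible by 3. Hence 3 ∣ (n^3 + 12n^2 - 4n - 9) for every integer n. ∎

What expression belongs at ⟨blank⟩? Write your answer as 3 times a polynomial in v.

Only n ≡ 2 (mod 3) is unaccounted for. Put n = 3v+2:
(3v+2)^3 + 12(3v+2)^2 - 4(3v+2) - 9 expands to 27v^3 + 162v^2 + 168v + 39,
and factoring out 3 leaves 3(9v^3 + 54v^2 + 56v + 13).

3(9v^3 + 54v^2 + 56v + 13)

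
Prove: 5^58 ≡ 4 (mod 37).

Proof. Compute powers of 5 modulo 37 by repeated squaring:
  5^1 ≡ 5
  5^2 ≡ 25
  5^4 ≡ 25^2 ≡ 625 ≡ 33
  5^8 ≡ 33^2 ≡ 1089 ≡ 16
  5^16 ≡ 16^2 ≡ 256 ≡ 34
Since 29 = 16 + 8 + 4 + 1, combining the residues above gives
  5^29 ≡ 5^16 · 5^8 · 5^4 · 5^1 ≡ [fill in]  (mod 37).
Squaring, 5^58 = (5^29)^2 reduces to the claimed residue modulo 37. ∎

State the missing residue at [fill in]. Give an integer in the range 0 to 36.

5^16 · 5^8 · 5^4 · 5^1 ≡ 34 · 16 · 33 · 5 = 89760.
89760 mod 37 = 35, so 5^29 ≡ 35 (mod 37).

35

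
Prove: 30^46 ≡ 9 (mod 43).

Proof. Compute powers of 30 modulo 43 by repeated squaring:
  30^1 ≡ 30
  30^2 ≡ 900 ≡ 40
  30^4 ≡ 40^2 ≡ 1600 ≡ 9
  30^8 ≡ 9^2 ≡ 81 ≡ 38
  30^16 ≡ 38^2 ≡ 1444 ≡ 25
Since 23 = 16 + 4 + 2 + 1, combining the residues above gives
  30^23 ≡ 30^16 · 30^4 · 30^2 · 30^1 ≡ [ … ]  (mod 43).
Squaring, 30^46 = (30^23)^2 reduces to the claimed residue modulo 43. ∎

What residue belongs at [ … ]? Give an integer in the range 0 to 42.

Multiply the listed residues: 25 · 9 · 40 · 30 = 225 → 9000 → 270000.
Reducing modulo 43: 270000 = 6279·43 + 3, so 30^23 ≡ 3.

3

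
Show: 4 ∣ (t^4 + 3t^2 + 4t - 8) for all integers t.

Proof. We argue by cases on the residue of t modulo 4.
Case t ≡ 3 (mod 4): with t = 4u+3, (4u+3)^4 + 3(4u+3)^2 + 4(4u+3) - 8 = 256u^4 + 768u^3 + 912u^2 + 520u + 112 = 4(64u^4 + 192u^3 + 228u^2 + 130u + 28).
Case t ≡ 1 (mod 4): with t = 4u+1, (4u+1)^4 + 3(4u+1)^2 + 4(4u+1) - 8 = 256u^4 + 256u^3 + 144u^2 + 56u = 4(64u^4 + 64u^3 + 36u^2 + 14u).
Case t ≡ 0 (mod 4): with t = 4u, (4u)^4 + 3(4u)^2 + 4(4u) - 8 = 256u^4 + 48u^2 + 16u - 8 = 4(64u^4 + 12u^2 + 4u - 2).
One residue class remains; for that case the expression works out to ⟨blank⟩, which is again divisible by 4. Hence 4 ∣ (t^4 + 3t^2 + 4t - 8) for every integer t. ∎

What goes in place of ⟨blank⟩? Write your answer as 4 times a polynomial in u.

4(64u^4 + 128u^3 + 108u^2 + 48u + 7)

Only t ≡ 2 (mod 4) is unaccounted for. Put t = 4u+2:
(4u+2)^4 + 3(4u+2)^2 + 4(4u+2) - 8 expands to 256u^4 + 512u^3 + 432u^2 + 192u + 28,
and factoring out 4 leaves 4(64u^4 + 128u^3 + 108u^2 + 48u + 7).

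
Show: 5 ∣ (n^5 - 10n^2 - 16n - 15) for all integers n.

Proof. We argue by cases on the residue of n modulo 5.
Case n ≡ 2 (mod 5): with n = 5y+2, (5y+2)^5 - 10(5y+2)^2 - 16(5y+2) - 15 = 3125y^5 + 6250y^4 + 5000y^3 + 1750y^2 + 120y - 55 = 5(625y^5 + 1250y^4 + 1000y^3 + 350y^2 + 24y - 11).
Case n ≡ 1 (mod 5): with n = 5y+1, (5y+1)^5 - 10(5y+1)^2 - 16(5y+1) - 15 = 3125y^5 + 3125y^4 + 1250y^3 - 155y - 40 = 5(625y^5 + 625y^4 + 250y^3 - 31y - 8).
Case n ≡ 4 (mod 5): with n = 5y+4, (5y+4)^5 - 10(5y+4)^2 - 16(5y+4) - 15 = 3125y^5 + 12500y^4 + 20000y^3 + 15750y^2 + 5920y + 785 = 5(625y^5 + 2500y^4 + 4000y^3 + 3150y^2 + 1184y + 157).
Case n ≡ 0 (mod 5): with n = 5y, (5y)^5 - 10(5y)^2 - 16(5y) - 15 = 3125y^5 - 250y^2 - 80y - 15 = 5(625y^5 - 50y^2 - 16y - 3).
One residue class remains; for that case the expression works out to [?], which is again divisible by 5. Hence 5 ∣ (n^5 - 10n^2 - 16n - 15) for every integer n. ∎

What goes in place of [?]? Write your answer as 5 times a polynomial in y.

Only n ≡ 3 (mod 5) is unaccounted for. Put n = 5y+3:
(5y+3)^5 - 10(5y+3)^2 - 16(5y+3) - 15 expands to 3125y^5 + 9375y^4 + 11250y^3 + 6500y^2 + 1645y + 90,
and factoring out 5 leaves 5(625y^5 + 1875y^4 + 2250y^3 + 1300y^2 + 329y + 18).

5(625y^5 + 1875y^4 + 2250y^3 + 1300y^2 + 329y + 18)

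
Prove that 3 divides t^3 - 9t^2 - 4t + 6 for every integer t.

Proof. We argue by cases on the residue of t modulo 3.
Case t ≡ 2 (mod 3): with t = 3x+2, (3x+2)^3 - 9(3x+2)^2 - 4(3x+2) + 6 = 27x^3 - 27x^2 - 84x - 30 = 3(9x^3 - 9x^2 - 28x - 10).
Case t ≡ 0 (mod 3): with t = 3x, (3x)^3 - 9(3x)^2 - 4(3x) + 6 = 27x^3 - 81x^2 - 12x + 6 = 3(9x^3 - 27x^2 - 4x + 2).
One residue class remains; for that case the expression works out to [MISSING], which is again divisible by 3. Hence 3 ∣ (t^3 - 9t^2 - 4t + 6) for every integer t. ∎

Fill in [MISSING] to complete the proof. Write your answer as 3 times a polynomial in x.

The residues treated are {2, 0}, so the missing case is t ≡ 1 (mod 3); write t = 3x+1.
Then (3x+1)^3 - 9(3x+1)^2 - 4(3x+1) + 6 = 27x^3 - 54x^2 - 57x - 6 = 3(9x^3 - 18x^2 - 19x - 2).

3(9x^3 - 18x^2 - 19x - 2)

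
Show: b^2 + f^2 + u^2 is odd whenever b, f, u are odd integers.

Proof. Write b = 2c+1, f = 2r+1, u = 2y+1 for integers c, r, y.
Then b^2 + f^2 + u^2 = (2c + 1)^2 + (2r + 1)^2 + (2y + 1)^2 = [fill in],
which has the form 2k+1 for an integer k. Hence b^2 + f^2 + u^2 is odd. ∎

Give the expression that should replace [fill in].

Expanding: (2c + 1)^2 + (2r + 1)^2 + (2y + 1)^2 = 4c^2 + 4c + 4r^2 + 4r + 4y^2 + 4y + 3.
Every term except the constant is even, so this is 2(2c^2 + 2c + 2r^2 + 2r + 2y^2 + 2y + 1) + 1,
and 2c^2 + 2c + 2r^2 + 2r + 2y^2 + 2y + 1 ∈ ℤ gives the required form.

2(2c^2 + 2c + 2r^2 + 2r + 2y^2 + 2y + 1) + 1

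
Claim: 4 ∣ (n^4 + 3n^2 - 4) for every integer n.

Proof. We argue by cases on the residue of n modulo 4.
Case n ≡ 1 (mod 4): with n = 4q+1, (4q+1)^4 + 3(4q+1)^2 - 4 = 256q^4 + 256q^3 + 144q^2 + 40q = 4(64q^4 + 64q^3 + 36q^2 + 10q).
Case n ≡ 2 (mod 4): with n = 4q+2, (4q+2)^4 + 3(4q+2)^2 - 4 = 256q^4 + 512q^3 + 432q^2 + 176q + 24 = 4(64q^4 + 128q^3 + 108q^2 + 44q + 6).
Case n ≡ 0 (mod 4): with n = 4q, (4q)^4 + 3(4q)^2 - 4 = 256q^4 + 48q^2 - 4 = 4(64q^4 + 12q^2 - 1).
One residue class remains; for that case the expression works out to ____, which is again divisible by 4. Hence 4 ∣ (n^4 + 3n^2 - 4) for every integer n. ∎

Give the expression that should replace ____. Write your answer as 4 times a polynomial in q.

Only n ≡ 3 (mod 4) is unaccounted for. Put n = 4q+3:
(4q+3)^4 + 3(4q+3)^2 - 4 expands to 256q^4 + 768q^3 + 912q^2 + 504q + 104,
and factoring out 4 leaves 4(64q^4 + 192q^3 + 228q^2 + 126q + 26).

4(64q^4 + 192q^3 + 228q^2 + 126q + 26)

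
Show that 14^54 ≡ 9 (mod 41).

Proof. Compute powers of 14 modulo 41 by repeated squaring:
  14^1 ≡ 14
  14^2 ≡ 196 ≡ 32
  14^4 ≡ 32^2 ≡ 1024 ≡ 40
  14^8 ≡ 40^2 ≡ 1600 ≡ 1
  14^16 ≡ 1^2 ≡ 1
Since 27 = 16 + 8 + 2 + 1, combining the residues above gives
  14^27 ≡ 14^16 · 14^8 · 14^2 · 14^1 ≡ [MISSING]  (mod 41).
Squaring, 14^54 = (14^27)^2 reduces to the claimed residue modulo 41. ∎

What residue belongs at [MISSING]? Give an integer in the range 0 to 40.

38

Multiply the listed residues: 1 · 1 · 32 · 14 = 1 → 32 → 448.
Reducing modulo 41: 448 = 10·41 + 38, so 14^27 ≡ 38.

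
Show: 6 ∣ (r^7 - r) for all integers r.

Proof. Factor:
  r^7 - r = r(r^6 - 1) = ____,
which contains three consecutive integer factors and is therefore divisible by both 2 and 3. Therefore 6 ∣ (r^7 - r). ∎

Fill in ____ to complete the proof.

r^6 - 1 = (r^2 - 1)(r^4 + r^2 + 1), and r^2 - 1 = (r-1)(r+1).
So r(r^6 - 1) = (r - 1)r(r + 1)(r^4 + r^2 + 1).

(r - 1)r(r + 1)(r^4 + r^2 + 1)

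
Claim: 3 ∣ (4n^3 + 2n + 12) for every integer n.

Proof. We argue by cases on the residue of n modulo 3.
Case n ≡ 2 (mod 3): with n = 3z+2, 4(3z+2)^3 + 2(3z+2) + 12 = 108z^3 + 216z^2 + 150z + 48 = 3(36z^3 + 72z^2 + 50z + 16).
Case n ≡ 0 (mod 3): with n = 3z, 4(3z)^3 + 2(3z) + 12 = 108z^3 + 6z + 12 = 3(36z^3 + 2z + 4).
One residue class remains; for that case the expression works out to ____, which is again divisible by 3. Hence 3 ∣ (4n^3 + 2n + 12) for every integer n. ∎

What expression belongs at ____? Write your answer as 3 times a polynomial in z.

Only n ≡ 1 (mod 3) is unaccounted for. Put n = 3z+1:
4(3z+1)^3 + 2(3z+1) + 12 expands to 108z^3 + 108z^2 + 42z + 18,
and factoring out 3 leaves 3(36z^3 + 36z^2 + 14z + 6).

3(36z^3 + 36z^2 + 14z + 6)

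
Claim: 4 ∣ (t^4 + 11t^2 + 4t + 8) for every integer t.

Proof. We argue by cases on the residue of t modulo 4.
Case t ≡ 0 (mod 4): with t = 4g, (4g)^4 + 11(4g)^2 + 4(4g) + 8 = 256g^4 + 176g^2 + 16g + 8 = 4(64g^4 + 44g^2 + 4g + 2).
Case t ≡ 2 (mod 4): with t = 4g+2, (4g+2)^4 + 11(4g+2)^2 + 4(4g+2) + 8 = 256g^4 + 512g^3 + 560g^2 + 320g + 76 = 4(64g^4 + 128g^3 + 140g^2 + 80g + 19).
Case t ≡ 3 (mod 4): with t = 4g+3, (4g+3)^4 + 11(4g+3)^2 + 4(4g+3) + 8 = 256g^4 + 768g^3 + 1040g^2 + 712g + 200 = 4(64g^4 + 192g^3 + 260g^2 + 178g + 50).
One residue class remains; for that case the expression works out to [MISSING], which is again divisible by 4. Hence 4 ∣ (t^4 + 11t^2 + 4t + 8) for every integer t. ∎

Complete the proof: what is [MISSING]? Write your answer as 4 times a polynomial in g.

Only t ≡ 1 (mod 4) is unaccounted for. Put t = 4g+1:
(4g+1)^4 + 11(4g+1)^2 + 4(4g+1) + 8 expands to 256g^4 + 256g^3 + 272g^2 + 120g + 24,
and factoring out 4 leaves 4(64g^4 + 64g^3 + 68g^2 + 30g + 6).

4(64g^4 + 64g^3 + 68g^2 + 30g + 6)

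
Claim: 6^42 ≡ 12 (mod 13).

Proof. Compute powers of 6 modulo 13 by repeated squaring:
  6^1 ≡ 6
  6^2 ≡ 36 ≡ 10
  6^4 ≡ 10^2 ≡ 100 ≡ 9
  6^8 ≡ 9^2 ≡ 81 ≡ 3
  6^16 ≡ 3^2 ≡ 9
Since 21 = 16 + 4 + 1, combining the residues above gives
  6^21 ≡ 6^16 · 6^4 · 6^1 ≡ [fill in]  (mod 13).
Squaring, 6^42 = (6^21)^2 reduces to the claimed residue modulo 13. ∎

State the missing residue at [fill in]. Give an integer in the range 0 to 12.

Multiply the listed residues: 9 · 9 · 6 = 81 → 486.
Reducing modulo 13: 486 = 37·13 + 5, so 6^21 ≡ 5.

5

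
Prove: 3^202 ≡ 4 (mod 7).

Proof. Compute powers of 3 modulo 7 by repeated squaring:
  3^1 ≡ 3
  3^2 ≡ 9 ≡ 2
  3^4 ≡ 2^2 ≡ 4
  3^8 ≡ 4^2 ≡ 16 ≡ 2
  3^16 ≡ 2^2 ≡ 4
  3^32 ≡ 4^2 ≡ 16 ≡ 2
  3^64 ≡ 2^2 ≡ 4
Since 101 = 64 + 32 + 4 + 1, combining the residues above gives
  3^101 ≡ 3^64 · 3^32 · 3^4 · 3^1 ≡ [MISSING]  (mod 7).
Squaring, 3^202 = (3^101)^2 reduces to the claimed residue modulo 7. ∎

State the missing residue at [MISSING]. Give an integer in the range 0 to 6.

Multiply the listed residues: 4 · 2 · 4 · 3 = 8 → 32 → 96.
Reducing modulo 7: 96 = 13·7 + 5, so 3^101 ≡ 5.

5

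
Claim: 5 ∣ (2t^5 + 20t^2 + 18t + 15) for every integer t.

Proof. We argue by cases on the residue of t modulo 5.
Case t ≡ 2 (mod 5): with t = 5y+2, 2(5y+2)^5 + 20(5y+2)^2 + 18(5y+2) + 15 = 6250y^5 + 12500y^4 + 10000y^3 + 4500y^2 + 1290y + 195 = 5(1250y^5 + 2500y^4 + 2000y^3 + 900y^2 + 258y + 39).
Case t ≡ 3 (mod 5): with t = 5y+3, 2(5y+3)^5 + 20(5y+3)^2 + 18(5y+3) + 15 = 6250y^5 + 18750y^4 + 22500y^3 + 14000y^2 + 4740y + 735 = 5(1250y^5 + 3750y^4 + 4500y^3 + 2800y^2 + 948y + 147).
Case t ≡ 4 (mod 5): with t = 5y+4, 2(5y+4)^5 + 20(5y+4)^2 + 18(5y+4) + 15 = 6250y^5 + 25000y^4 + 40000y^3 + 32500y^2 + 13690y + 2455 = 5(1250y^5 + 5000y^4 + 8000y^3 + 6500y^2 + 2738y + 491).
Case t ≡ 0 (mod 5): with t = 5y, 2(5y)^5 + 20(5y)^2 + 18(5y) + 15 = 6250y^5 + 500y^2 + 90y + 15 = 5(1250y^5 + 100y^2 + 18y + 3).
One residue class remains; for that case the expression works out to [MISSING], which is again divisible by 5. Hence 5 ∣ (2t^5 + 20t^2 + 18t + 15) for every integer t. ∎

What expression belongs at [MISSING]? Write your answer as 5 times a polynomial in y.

5(1250y^5 + 1250y^4 + 500y^3 + 200y^2 + 68y + 11)

The residues treated are {2, 3, 4, 0}, so the missing case is t ≡ 1 (mod 5); write t = 5y+1.
Then 2(5y+1)^5 + 20(5y+1)^2 + 18(5y+1) + 15 = 6250y^5 + 6250y^4 + 2500y^3 + 1000y^2 + 340y + 55 = 5(1250y^5 + 1250y^4 + 500y^3 + 200y^2 + 68y + 11).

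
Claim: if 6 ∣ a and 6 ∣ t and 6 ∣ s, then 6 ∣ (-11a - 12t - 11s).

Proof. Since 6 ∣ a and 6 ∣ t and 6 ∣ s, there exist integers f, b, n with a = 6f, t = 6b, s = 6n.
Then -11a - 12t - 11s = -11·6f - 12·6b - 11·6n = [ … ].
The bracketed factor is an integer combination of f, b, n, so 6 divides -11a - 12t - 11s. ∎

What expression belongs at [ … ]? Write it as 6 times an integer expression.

6(-12b - 11f - 11n)

Pull the common 6 out of every term: -11·6f - 12·6b - 11·6n = 6(-12b - 11f - 11n).
-12b - 11f - 11n is an integer, which exhibits the divisibility.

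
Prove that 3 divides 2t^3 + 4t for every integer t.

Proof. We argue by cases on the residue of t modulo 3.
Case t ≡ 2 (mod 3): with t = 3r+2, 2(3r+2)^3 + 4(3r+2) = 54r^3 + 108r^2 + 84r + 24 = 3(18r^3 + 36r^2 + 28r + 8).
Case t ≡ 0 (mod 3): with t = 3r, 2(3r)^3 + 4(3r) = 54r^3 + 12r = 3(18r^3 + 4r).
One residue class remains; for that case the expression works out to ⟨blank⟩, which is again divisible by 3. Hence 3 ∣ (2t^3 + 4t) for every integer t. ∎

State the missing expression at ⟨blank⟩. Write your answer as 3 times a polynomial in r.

3(18r^3 + 18r^2 + 10r + 2)

Only t ≡ 1 (mod 3) is unaccounted for. Put t = 3r+1:
2(3r+1)^3 + 4(3r+1) expands to 54r^3 + 54r^2 + 30r + 6,
and factoring out 3 leaves 3(18r^3 + 18r^2 + 10r + 2).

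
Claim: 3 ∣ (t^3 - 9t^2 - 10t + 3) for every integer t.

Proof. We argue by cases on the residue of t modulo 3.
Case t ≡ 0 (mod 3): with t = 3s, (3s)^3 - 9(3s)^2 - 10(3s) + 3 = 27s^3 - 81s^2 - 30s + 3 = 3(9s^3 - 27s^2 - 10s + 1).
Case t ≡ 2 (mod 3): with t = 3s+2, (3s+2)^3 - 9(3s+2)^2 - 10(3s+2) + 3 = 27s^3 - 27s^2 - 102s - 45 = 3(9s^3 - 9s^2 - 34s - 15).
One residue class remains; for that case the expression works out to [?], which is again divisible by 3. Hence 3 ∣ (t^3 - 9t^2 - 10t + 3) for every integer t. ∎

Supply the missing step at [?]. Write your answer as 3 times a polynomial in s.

The residues treated are {0, 2}, so the missing case is t ≡ 1 (mod 3); write t = 3s+1.
Then (3s+1)^3 - 9(3s+1)^2 - 10(3s+1) + 3 = 27s^3 - 54s^2 - 75s - 15 = 3(9s^3 - 18s^2 - 25s - 5).

3(9s^3 - 18s^2 - 25s - 5)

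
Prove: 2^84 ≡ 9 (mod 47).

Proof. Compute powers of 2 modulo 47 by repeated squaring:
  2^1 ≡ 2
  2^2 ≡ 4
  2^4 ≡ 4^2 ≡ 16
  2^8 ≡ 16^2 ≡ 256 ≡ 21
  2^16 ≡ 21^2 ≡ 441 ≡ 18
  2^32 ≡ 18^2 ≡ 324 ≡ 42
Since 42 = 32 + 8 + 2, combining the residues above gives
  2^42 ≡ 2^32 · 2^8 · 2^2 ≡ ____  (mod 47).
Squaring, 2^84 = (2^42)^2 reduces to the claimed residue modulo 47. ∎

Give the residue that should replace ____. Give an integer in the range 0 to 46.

3

Multiply the listed residues: 42 · 21 · 4 = 882 → 3528.
Reducing modulo 47: 3528 = 75·47 + 3, so 2^42 ≡ 3.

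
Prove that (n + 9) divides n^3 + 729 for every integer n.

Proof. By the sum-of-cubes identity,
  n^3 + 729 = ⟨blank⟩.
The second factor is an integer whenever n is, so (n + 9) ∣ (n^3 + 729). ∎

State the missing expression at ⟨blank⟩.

(n + 9)(n^2 - 9n + 81)

a^3 + b^3 = (a + b)(a^2 - ab + b^2). With a = n, b = 9:
n^3 + 729 = (n + 9)(n^2 - 9n + 81).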